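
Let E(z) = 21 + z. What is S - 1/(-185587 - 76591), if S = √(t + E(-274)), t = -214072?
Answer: 1/262178 + 5*I*√8573 ≈ 3.8142e-6 + 462.95*I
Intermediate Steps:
S = 5*I*√8573 (S = √(-214072 + (21 - 274)) = √(-214072 - 253) = √(-214325) = 5*I*√8573 ≈ 462.95*I)
S - 1/(-185587 - 76591) = 5*I*√8573 - 1/(-185587 - 76591) = 5*I*√8573 - 1/(-262178) = 5*I*√8573 - 1*(-1/262178) = 5*I*√8573 + 1/262178 = 1/262178 + 5*I*√8573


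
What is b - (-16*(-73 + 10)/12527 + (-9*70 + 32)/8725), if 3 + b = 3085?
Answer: 336855363496/109298075 ≈ 3082.0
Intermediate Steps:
b = 3082 (b = -3 + 3085 = 3082)
b - (-16*(-73 + 10)/12527 + (-9*70 + 32)/8725) = 3082 - (-16*(-73 + 10)/12527 + (-9*70 + 32)/8725) = 3082 - (-16*(-63)*(1/12527) + (-630 + 32)*(1/8725)) = 3082 - (1008*(1/12527) - 598*1/8725) = 3082 - (1008/12527 - 598/8725) = 3082 - 1*1303654/109298075 = 3082 - 1303654/109298075 = 336855363496/109298075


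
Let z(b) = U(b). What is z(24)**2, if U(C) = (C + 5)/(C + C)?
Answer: 841/2304 ≈ 0.36502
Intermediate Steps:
U(C) = (5 + C)/(2*C) (U(C) = (5 + C)/((2*C)) = (5 + C)*(1/(2*C)) = (5 + C)/(2*C))
z(b) = (5 + b)/(2*b)
z(24)**2 = ((1/2)*(5 + 24)/24)**2 = ((1/2)*(1/24)*29)**2 = (29/48)**2 = 841/2304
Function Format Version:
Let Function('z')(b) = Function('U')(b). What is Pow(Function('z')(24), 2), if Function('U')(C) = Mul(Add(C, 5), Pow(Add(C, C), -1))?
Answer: Rational(841, 2304) ≈ 0.36502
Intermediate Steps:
Function('U')(C) = Mul(Rational(1, 2), Pow(C, -1), Add(5, C)) (Function('U')(C) = Mul(Add(5, C), Pow(Mul(2, C), -1)) = Mul(Add(5, C), Mul(Rational(1, 2), Pow(C, -1))) = Mul(Rational(1, 2), Pow(C, -1), Add(5, C)))
Function('z')(b) = Mul(Rational(1, 2), Pow(b, -1), Add(5, b))
Pow(Function('z')(24), 2) = Pow(Mul(Rational(1, 2), Pow(24, -1), Add(5, 24)), 2) = Pow(Mul(Rational(1, 2), Rational(1, 24), 29), 2) = Pow(Rational(29, 48), 2) = Rational(841, 2304)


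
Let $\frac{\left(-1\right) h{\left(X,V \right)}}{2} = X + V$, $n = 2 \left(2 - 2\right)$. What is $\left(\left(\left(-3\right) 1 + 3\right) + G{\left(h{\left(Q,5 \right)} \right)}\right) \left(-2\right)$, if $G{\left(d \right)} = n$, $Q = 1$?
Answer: $0$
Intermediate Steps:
$n = 0$ ($n = 2 \cdot 0 = 0$)
$h{\left(X,V \right)} = - 2 V - 2 X$ ($h{\left(X,V \right)} = - 2 \left(X + V\right) = - 2 \left(V + X\right) = - 2 V - 2 X$)
$G{\left(d \right)} = 0$
$\left(\left(\left(-3\right) 1 + 3\right) + G{\left(h{\left(Q,5 \right)} \right)}\right) \left(-2\right) = \left(\left(\left(-3\right) 1 + 3\right) + 0\right) \left(-2\right) = \left(\left(-3 + 3\right) + 0\right) \left(-2\right) = \left(0 + 0\right) \left(-2\right) = 0 \left(-2\right) = 0$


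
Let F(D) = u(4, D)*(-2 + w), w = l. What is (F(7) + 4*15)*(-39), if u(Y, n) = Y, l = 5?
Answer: -2808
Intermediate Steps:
w = 5
F(D) = 12 (F(D) = 4*(-2 + 5) = 4*3 = 12)
(F(7) + 4*15)*(-39) = (12 + 4*15)*(-39) = (12 + 60)*(-39) = 72*(-39) = -2808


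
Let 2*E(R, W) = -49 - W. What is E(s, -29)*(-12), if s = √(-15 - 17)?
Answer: 120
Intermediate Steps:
s = 4*I*√2 (s = √(-32) = 4*I*√2 ≈ 5.6569*I)
E(R, W) = -49/2 - W/2 (E(R, W) = (-49 - W)/2 = -49/2 - W/2)
E(s, -29)*(-12) = (-49/2 - ½*(-29))*(-12) = (-49/2 + 29/2)*(-12) = -10*(-12) = 120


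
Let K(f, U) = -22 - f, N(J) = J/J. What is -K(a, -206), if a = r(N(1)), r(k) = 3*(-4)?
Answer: 10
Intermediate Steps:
N(J) = 1
r(k) = -12
a = -12
-K(a, -206) = -(-22 - 1*(-12)) = -(-22 + 12) = -1*(-10) = 10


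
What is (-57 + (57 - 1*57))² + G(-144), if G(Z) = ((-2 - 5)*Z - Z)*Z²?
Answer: 23891121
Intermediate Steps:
G(Z) = -8*Z³ (G(Z) = (-7*Z - Z)*Z² = (-8*Z)*Z² = -8*Z³)
(-57 + (57 - 1*57))² + G(-144) = (-57 + (57 - 1*57))² - 8*(-144)³ = (-57 + (57 - 57))² - 8*(-2985984) = (-57 + 0)² + 23887872 = (-57)² + 23887872 = 3249 + 23887872 = 23891121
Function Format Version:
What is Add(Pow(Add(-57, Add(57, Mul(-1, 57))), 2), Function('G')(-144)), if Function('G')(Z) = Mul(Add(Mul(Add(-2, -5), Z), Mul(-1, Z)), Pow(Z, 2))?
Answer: 23891121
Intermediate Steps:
Function('G')(Z) = Mul(-8, Pow(Z, 3)) (Function('G')(Z) = Mul(Add(Mul(-7, Z), Mul(-1, Z)), Pow(Z, 2)) = Mul(Mul(-8, Z), Pow(Z, 2)) = Mul(-8, Pow(Z, 3)))
Add(Pow(Add(-57, Add(57, Mul(-1, 57))), 2), Function('G')(-144)) = Add(Pow(Add(-57, Add(57, Mul(-1, 57))), 2), Mul(-8, Pow(-144, 3))) = Add(Pow(Add(-57, Add(57, -57)), 2), Mul(-8, -2985984)) = Add(Pow(Add(-57, 0), 2), 23887872) = Add(Pow(-57, 2), 23887872) = Add(3249, 23887872) = 23891121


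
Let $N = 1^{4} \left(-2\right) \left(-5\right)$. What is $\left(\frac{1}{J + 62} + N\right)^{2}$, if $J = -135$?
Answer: $\frac{531441}{5329} \approx 99.726$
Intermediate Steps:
$N = 10$ ($N = 1 \left(-2\right) \left(-5\right) = \left(-2\right) \left(-5\right) = 10$)
$\left(\frac{1}{J + 62} + N\right)^{2} = \left(\frac{1}{-135 + 62} + 10\right)^{2} = \left(\frac{1}{-73} + 10\right)^{2} = \left(- \frac{1}{73} + 10\right)^{2} = \left(\frac{729}{73}\right)^{2} = \frac{531441}{5329}$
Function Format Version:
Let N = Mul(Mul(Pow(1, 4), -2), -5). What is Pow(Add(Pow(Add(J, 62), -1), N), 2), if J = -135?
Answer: Rational(531441, 5329) ≈ 99.726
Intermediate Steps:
N = 10 (N = Mul(Mul(1, -2), -5) = Mul(-2, -5) = 10)
Pow(Add(Pow(Add(J, 62), -1), N), 2) = Pow(Add(Pow(Add(-135, 62), -1), 10), 2) = Pow(Add(Pow(-73, -1), 10), 2) = Pow(Add(Rational(-1, 73), 10), 2) = Pow(Rational(729, 73), 2) = Rational(531441, 5329)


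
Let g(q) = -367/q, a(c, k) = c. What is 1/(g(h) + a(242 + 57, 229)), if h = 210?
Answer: 210/62423 ≈ 0.0033641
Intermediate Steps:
1/(g(h) + a(242 + 57, 229)) = 1/(-367/210 + (242 + 57)) = 1/(-367*1/210 + 299) = 1/(-367/210 + 299) = 1/(62423/210) = 210/62423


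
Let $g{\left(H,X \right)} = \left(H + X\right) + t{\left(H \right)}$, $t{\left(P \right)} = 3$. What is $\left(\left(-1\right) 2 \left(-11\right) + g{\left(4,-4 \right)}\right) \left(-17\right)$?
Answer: $-425$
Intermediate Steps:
$g{\left(H,X \right)} = 3 + H + X$ ($g{\left(H,X \right)} = \left(H + X\right) + 3 = 3 + H + X$)
$\left(\left(-1\right) 2 \left(-11\right) + g{\left(4,-4 \right)}\right) \left(-17\right) = \left(\left(-1\right) 2 \left(-11\right) + \left(3 + 4 - 4\right)\right) \left(-17\right) = \left(\left(-2\right) \left(-11\right) + 3\right) \left(-17\right) = \left(22 + 3\right) \left(-17\right) = 25 \left(-17\right) = -425$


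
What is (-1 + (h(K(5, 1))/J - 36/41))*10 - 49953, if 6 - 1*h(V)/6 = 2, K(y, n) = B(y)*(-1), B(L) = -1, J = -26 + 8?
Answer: -6148169/123 ≈ -49985.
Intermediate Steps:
J = -18
K(y, n) = 1 (K(y, n) = -1*(-1) = 1)
h(V) = 24 (h(V) = 36 - 6*2 = 36 - 12 = 24)
(-1 + (h(K(5, 1))/J - 36/41))*10 - 49953 = (-1 + (24/(-18) - 36/41))*10 - 49953 = (-1 + (24*(-1/18) - 36*1/41))*10 - 49953 = (-1 + (-4/3 - 36/41))*10 - 49953 = (-1 - 272/123)*10 - 49953 = -395/123*10 - 49953 = -3950/123 - 49953 = -6148169/123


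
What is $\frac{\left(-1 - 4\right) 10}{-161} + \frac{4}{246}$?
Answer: $\frac{6472}{19803} \approx 0.32682$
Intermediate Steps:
$\frac{\left(-1 - 4\right) 10}{-161} + \frac{4}{246} = \left(-5\right) 10 \left(- \frac{1}{161}\right) + 4 \cdot \frac{1}{246} = \left(-50\right) \left(- \frac{1}{161}\right) + \frac{2}{123} = \frac{50}{161} + \frac{2}{123} = \frac{6472}{19803}$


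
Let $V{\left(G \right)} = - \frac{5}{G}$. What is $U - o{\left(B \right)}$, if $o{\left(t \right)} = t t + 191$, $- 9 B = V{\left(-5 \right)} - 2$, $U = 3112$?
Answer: $\frac{236600}{81} \approx 2921.0$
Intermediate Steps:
$B = \frac{1}{9}$ ($B = - \frac{- \frac{5}{-5} - 2}{9} = - \frac{\left(-5\right) \left(- \frac{1}{5}\right) - 2}{9} = - \frac{1 - 2}{9} = \left(- \frac{1}{9}\right) \left(-1\right) = \frac{1}{9} \approx 0.11111$)
$o{\left(t \right)} = 191 + t^{2}$ ($o{\left(t \right)} = t^{2} + 191 = 191 + t^{2}$)
$U - o{\left(B \right)} = 3112 - \left(191 + \left(\frac{1}{9}\right)^{2}\right) = 3112 - \left(191 + \frac{1}{81}\right) = 3112 - \frac{15472}{81} = \frac{236600}{81}$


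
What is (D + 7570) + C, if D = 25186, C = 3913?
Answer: 36669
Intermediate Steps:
(D + 7570) + C = (25186 + 7570) + 3913 = 32756 + 3913 = 36669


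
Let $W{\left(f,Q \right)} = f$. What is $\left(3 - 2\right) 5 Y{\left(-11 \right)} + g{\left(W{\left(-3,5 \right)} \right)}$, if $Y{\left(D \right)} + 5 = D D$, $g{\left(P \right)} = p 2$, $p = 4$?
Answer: $588$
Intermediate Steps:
$g{\left(P \right)} = 8$ ($g{\left(P \right)} = 4 \cdot 2 = 8$)
$Y{\left(D \right)} = -5 + D^{2}$ ($Y{\left(D \right)} = -5 + D D = -5 + D^{2}$)
$\left(3 - 2\right) 5 Y{\left(-11 \right)} + g{\left(W{\left(-3,5 \right)} \right)} = \left(3 - 2\right) 5 \left(-5 + \left(-11\right)^{2}\right) + 8 = 1 \cdot 5 \left(-5 + 121\right) + 8 = 5 \cdot 116 + 8 = 580 + 8 = 588$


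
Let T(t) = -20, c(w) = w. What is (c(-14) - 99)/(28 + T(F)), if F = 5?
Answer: -113/8 ≈ -14.125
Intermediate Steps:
(c(-14) - 99)/(28 + T(F)) = (-14 - 99)/(28 - 20) = -113/8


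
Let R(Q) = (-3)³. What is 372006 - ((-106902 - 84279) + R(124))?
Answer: 563214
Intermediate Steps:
R(Q) = -27
372006 - ((-106902 - 84279) + R(124)) = 372006 - ((-106902 - 84279) - 27) = 372006 - (-191181 - 27) = 372006 - 1*(-191208) = 372006 + 191208 = 563214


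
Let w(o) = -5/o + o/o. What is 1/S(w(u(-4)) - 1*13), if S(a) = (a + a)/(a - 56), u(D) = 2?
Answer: 141/58 ≈ 2.4310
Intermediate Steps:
w(o) = 1 - 5/o (w(o) = -5/o + 1 = 1 - 5/o)
S(a) = 2*a/(-56 + a) (S(a) = (2*a)/(-56 + a) = 2*a/(-56 + a))
1/S(w(u(-4)) - 1*13) = 1/(2*((-5 + 2)/2 - 1*13)/(-56 + ((-5 + 2)/2 - 1*13))) = 1/(2*((1/2)*(-3) - 13)/(-56 + ((1/2)*(-3) - 13))) = 1/(2*(-3/2 - 13)/(-56 + (-3/2 - 13))) = 1/(2*(-29/2)/(-56 - 29/2)) = 1/(2*(-29/2)/(-141/2)) = 1/(2*(-29/2)*(-2/141)) = 1/(58/141) = 141/58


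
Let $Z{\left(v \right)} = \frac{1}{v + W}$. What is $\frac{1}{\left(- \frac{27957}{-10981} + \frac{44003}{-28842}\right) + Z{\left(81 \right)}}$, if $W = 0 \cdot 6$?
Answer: $\frac{8551278054}{8830320311} \approx 0.9684$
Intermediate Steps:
$W = 0$
$Z{\left(v \right)} = \frac{1}{v}$ ($Z{\left(v \right)} = \frac{1}{v + 0} = \frac{1}{v}$)
$\frac{1}{\left(- \frac{27957}{-10981} + \frac{44003}{-28842}\right) + Z{\left(81 \right)}} = \frac{1}{\left(- \frac{27957}{-10981} + \frac{44003}{-28842}\right) + \frac{1}{81}} = \frac{1}{\left(\left(-27957\right) \left(- \frac{1}{10981}\right) + 44003 \left(- \frac{1}{28842}\right)\right) + \frac{1}{81}} = \frac{1}{\left(\frac{27957}{10981} - \frac{44003}{28842}\right) + \frac{1}{81}} = \frac{1}{\frac{323138851}{316714002} + \frac{1}{81}} = \frac{1}{\frac{8830320311}{8551278054}} = \frac{8551278054}{8830320311}$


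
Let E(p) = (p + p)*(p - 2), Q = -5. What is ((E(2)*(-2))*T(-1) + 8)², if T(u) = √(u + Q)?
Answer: 64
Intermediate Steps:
T(u) = √(-5 + u) (T(u) = √(u - 5) = √(-5 + u))
E(p) = 2*p*(-2 + p) (E(p) = (2*p)*(-2 + p) = 2*p*(-2 + p))
((E(2)*(-2))*T(-1) + 8)² = (((2*2*(-2 + 2))*(-2))*√(-5 - 1) + 8)² = (((2*2*0)*(-2))*√(-6) + 8)² = ((0*(-2))*(I*√6) + 8)² = (0*(I*√6) + 8)² = (0 + 8)² = 8² = 64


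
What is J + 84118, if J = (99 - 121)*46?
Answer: 83106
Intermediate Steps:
J = -1012 (J = -22*46 = -1012)
J + 84118 = -1012 + 84118 = 83106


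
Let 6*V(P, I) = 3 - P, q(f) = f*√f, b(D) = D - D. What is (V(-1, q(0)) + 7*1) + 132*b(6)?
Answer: 23/3 ≈ 7.6667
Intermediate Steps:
b(D) = 0
q(f) = f^(3/2)
V(P, I) = ½ - P/6 (V(P, I) = (3 - P)/6 = ½ - P/6)
(V(-1, q(0)) + 7*1) + 132*b(6) = ((½ - ⅙*(-1)) + 7*1) + 132*0 = ((½ + ⅙) + 7) + 0 = (⅔ + 7) + 0 = 23/3 + 0 = 23/3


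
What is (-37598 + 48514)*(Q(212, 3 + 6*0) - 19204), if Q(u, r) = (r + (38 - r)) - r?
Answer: -209248804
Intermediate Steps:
Q(u, r) = 38 - r
(-37598 + 48514)*(Q(212, 3 + 6*0) - 19204) = (-37598 + 48514)*((38 - (3 + 6*0)) - 19204) = 10916*((38 - (3 + 0)) - 19204) = 10916*((38 - 1*3) - 19204) = 10916*((38 - 3) - 19204) = 10916*(35 - 19204) = 10916*(-19169) = -209248804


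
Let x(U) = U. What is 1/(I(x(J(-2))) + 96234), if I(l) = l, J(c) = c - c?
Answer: 1/96234 ≈ 1.0391e-5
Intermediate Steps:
J(c) = 0
1/(I(x(J(-2))) + 96234) = 1/(0 + 96234) = 1/96234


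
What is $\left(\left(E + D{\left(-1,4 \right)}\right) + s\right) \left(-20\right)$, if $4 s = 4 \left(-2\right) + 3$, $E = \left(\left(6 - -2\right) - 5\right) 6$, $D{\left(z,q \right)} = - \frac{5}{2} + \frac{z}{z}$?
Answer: $-305$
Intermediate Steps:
$D{\left(z,q \right)} = - \frac{3}{2}$ ($D{\left(z,q \right)} = \left(-5\right) \frac{1}{2} + 1 = - \frac{5}{2} + 1 = - \frac{3}{2}$)
$E = 18$ ($E = \left(\left(6 + 2\right) - 5\right) 6 = \left(8 - 5\right) 6 = 3 \cdot 6 = 18$)
$s = - \frac{5}{4}$ ($s = \frac{4 \left(-2\right) + 3}{4} = \frac{-8 + 3}{4} = \frac{1}{4} \left(-5\right) = - \frac{5}{4} \approx -1.25$)
$\left(\left(E + D{\left(-1,4 \right)}\right) + s\right) \left(-20\right) = \left(\left(18 - \frac{3}{2}\right) - \frac{5}{4}\right) \left(-20\right) = \left(\frac{33}{2} - \frac{5}{4}\right) \left(-20\right) = \frac{61}{4} \left(-20\right) = -305$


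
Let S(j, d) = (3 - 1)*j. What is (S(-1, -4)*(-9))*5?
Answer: 90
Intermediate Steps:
S(j, d) = 2*j
(S(-1, -4)*(-9))*5 = ((2*(-1))*(-9))*5 = -2*(-9)*5 = 18*5 = 90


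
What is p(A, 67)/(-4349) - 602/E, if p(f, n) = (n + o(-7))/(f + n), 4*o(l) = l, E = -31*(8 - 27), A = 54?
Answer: -1267313161/1239795524 ≈ -1.0222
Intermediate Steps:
E = 589 (E = -31*(-19) = 589)
o(l) = l/4
p(f, n) = (-7/4 + n)/(f + n) (p(f, n) = (n + (¼)*(-7))/(f + n) = (n - 7/4)/(f + n) = (-7/4 + n)/(f + n))
p(A, 67)/(-4349) - 602/E = ((-7/4 + 67)/(54 + 67))/(-4349) - 602/589 = ((261/4)/121)*(-1/4349) - 602*1/589 = ((1/121)*(261/4))*(-1/4349) - 602/589 = (261/484)*(-1/4349) - 602/589 = -261/2104916 - 602/589 = -1267313161/1239795524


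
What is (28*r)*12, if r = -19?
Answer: -6384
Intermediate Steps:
(28*r)*12 = (28*(-19))*12 = -532*12 = -6384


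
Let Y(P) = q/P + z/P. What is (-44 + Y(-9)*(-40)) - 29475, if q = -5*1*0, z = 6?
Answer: -88477/3 ≈ -29492.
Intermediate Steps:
q = 0 (q = -5*0 = 0)
Y(P) = 6/P (Y(P) = 0/P + 6/P = 0 + 6/P = 6/P)
(-44 + Y(-9)*(-40)) - 29475 = (-44 + (6/(-9))*(-40)) - 29475 = (-44 + (6*(-⅑))*(-40)) - 29475 = (-44 - ⅔*(-40)) - 29475 = (-44 + 80/3) - 29475 = -52/3 - 29475 = -88477/3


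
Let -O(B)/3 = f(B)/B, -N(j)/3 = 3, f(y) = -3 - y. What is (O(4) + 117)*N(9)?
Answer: -4401/4 ≈ -1100.3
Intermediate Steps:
N(j) = -9 (N(j) = -3*3 = -9)
O(B) = -3*(-3 - B)/B
(O(4) + 117)*N(9) = ((3 + 9/4) + 117)*(-9) = (21/4 + 117)*(-9) = (489/4)*(-9) = -4401/4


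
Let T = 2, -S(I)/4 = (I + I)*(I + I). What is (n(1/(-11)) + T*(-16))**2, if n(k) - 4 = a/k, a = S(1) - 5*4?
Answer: 135424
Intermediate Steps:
S(I) = -16*I**2 (S(I) = -4*(I + I)*(I + I) = -4*2*I*2*I = -16*I**2)
a = -36 (a = -16*1**2 - 5*4 = -16*1 - 20 = -16 - 20 = -36)
n(k) = 4 - 36/k
(n(1/(-11)) + T*(-16))**2 = ((4 - 36/(1/(-11))) + 2*(-16))**2 = ((4 - 36/(-1/11)) - 32)**2 = ((4 - 36*(-11)) - 32)**2 = ((4 + 396) - 32)**2 = (400 - 32)**2 = 368**2 = 135424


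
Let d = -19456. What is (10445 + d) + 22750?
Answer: 13739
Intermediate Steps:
(10445 + d) + 22750 = (10445 - 19456) + 22750 = -9011 + 22750 = 13739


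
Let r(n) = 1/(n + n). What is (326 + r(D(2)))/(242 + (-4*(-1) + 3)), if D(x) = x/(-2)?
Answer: 217/166 ≈ 1.3072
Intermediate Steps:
D(x) = -x/2 (D(x) = x*(-½) = -x/2)
r(n) = 1/(2*n)
(326 + r(D(2)))/(242 + (-4*(-1) + 3)) = (326 + 1/(2*((-½*2))))/(242 + (-4*(-1) + 3)) = (326 + (½)/(-1))/(242 + (4 + 3)) = (326 + (½)*(-1))/(242 + 7) = (326 - ½)/249 = (651/2)*(1/249) = 217/166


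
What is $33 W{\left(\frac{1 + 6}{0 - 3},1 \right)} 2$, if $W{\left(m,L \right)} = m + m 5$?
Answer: $-924$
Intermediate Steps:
$W{\left(m,L \right)} = 6 m$ ($W{\left(m,L \right)} = m + 5 m = 6 m$)
$33 W{\left(\frac{1 + 6}{0 - 3},1 \right)} 2 = 33 \cdot 6 \frac{1 + 6}{0 - 3} \cdot 2 = 33 \cdot 6 \frac{7}{-3} \cdot 2 = 33 \cdot 6 \cdot 7 \left(- \frac{1}{3}\right) 2 = 33 \cdot 6 \left(- \frac{7}{3}\right) 2 = 33 \left(-14\right) 2 = \left(-462\right) 2 = -924$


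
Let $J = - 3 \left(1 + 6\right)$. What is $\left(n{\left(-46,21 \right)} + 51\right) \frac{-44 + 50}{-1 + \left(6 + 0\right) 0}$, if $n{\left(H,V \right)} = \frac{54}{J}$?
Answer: $- \frac{2034}{7} \approx -290.57$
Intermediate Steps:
$J = -21$ ($J = \left(-3\right) 7 = -21$)
$n{\left(H,V \right)} = - \frac{18}{7}$ ($n{\left(H,V \right)} = \frac{54}{-21} = 54 \left(- \frac{1}{21}\right) = - \frac{18}{7}$)
$\left(n{\left(-46,21 \right)} + 51\right) \frac{-44 + 50}{-1 + \left(6 + 0\right) 0} = \left(- \frac{18}{7} + 51\right) \frac{-44 + 50}{-1 + \left(6 + 0\right) 0} = \frac{339 \frac{6}{-1 + 6 \cdot 0}}{7} = \frac{339 \frac{6}{-1 + 0}}{7} = \frac{339 \frac{6}{-1}}{7} = \frac{339 \cdot 6 \left(-1\right)}{7} = \frac{339}{7} \left(-6\right) = - \frac{2034}{7}$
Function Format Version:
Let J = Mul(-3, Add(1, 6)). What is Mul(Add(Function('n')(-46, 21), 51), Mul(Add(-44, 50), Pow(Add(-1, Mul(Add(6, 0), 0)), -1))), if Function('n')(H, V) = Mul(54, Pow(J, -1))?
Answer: Rational(-2034, 7) ≈ -290.57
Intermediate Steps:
J = -21 (J = Mul(-3, 7) = -21)
Function('n')(H, V) = Rational(-18, 7) (Function('n')(H, V) = Mul(54, Pow(-21, -1)) = Mul(54, Rational(-1, 21)) = Rational(-18, 7))
Mul(Add(Function('n')(-46, 21), 51), Mul(Add(-44, 50), Pow(Add(-1, Mul(Add(6, 0), 0)), -1))) = Mul(Add(Rational(-18, 7), 51), Mul(Add(-44, 50), Pow(Add(-1, Mul(Add(6, 0), 0)), -1))) = Mul(Rational(339, 7), Mul(6, Pow(Add(-1, Mul(6, 0)), -1))) = Mul(Rational(339, 7), Mul(6, Pow(Add(-1, 0), -1))) = Mul(Rational(339, 7), Mul(6, Pow(-1, -1))) = Mul(Rational(339, 7), Mul(6, -1)) = Mul(Rational(339, 7), -6) = Rational(-2034, 7)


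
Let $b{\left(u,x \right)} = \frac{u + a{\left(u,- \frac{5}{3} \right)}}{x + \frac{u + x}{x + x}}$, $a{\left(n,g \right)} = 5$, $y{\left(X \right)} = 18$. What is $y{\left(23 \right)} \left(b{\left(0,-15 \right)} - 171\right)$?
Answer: $- \frac{89442}{29} \approx -3084.2$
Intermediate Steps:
$b{\left(u,x \right)} = \frac{5 + u}{x + \frac{u + x}{2 x}}$ ($b{\left(u,x \right)} = \frac{u + 5}{x + \frac{u + x}{x + x}} = \frac{5 + u}{x + \frac{u + x}{2 x}}$)
$y{\left(23 \right)} \left(b{\left(0,-15 \right)} - 171\right) = 18 \left(2 \left(-15\right) \frac{1}{0 - 15 + 2 \left(-15\right)^{2}} \left(5 + 0\right) - 171\right) = 18 \left(2 \left(-15\right) \frac{1}{0 - 15 + 2 \cdot 225} \cdot 5 - 171\right) = 18 \left(2 \left(-15\right) \frac{1}{0 - 15 + 450} \cdot 5 - 171\right) = 18 \left(2 \left(-15\right) \frac{1}{435} \cdot 5 - 171\right) = 18 \left(- \frac{10}{29} - 171\right) = 18 \left(- \frac{4969}{29}\right) = - \frac{89442}{29}$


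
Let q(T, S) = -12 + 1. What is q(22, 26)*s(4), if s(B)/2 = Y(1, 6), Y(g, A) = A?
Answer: -132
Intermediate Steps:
s(B) = 12 (s(B) = 2*6 = 12)
q(T, S) = -11
q(22, 26)*s(4) = -11*12 = -132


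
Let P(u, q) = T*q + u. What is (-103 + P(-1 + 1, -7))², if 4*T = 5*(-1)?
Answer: 142129/16 ≈ 8883.1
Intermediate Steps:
T = -5/4 (T = (5*(-1))/4 = (¼)*(-5) = -5/4 ≈ -1.2500)
P(u, q) = u - 5*q/4 (P(u, q) = -5*q/4 + u = u - 5*q/4)
(-103 + P(-1 + 1, -7))² = (-103 + ((-1 + 1) - 5/4*(-7)))² = (-103 + (0 + 35/4))² = (-103 + 35/4)² = (-377/4)² = 142129/16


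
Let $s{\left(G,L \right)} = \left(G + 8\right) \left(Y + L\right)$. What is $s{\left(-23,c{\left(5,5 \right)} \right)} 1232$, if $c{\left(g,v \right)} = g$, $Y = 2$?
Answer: $-129360$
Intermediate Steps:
$s{\left(G,L \right)} = \left(2 + L\right) \left(8 + G\right)$ ($s{\left(G,L \right)} = \left(G + 8\right) \left(2 + L\right) = \left(8 + G\right) \left(2 + L\right) = \left(2 + L\right) \left(8 + G\right)$)
$s{\left(-23,c{\left(5,5 \right)} \right)} 1232 = \left(16 + 2 \left(-23\right) + 8 \cdot 5 - 115\right) 1232 = \left(16 - 46 + 40 - 115\right) 1232 = \left(-105\right) 1232 = -129360$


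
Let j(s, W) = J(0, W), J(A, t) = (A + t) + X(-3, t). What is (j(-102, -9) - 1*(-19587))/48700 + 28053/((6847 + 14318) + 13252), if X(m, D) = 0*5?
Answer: 1019998563/838053950 ≈ 1.2171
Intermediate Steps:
X(m, D) = 0
J(A, t) = A + t (J(A, t) = (A + t) + 0 = A + t)
j(s, W) = W (j(s, W) = 0 + W = W)
(j(-102, -9) - 1*(-19587))/48700 + 28053/((6847 + 14318) + 13252) = (-9 - 1*(-19587))/48700 + 28053/((6847 + 14318) + 13252) = (-9 + 19587)*(1/48700) + 28053/(21165 + 13252) = 19578*(1/48700) + 28053/34417 = 9789/24350 + 28053*(1/34417) = 9789/24350 + 28053/34417 = 1019998563/838053950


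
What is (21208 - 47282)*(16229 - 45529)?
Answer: 763968200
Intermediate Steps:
(21208 - 47282)*(16229 - 45529) = -26074*(-29300) = 763968200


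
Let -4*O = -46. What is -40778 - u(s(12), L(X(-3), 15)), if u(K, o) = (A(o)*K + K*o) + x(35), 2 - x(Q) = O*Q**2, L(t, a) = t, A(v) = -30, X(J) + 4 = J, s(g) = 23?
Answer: -51683/2 ≈ -25842.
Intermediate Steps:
O = 23/2 (O = -1/4*(-46) = 23/2 ≈ 11.500)
X(J) = -4 + J
x(Q) = 2 - 23*Q**2/2
u(K, o) = -28171/2 - 30*K + K*o (u(K, o) = (-30*K + K*o) + (2 - 23/2*35**2) = (-30*K + K*o) + (2 - 23/2*1225) = (-30*K + K*o) + (2 - 28175/2) = (-30*K + K*o) - 28171/2 = -28171/2 - 30*K + K*o)
-40778 - u(s(12), L(X(-3), 15)) = -40778 - (-28171/2 - 30*23 + 23*(-4 - 3)) = -40778 - (-28171/2 - 690 + 23*(-7)) = -40778 - (-28171/2 - 690 - 161) = -40778 - 1*(-29873/2) = -40778 + 29873/2 = -51683/2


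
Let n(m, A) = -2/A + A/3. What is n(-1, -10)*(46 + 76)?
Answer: -5734/15 ≈ -382.27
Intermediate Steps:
n(m, A) = -2/A + A/3 (n(m, A) = -2/A + A*(⅓) = -2/A + A/3)
n(-1, -10)*(46 + 76) = (-2/(-10) + (⅓)*(-10))*(46 + 76) = (-2*(-⅒) - 10/3)*122 = (⅕ - 10/3)*122 = -47/15*122 = -5734/15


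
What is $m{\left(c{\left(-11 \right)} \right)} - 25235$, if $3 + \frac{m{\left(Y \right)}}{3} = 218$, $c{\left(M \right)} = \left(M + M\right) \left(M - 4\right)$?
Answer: $-24590$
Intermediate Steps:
$c{\left(M \right)} = 2 M \left(-4 + M\right)$
$m{\left(Y \right)} = 645$ ($m{\left(Y \right)} = -9 + 3 \cdot 218 = -9 + 654 = 645$)
$m{\left(c{\left(-11 \right)} \right)} - 25235 = 645 - 25235 = -24590$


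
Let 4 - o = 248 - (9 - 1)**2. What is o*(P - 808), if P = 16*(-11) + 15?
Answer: 174420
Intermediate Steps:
P = -161 (P = -176 + 15 = -161)
o = -180 (o = 4 - (248 - (9 - 1)**2) = 4 - (248 - 1*8**2) = 4 - (248 - 1*64) = 4 - (248 - 64) = 4 - 1*184 = 4 - 184 = -180)
o*(P - 808) = -180*(-161 - 808) = -180*(-969) = 174420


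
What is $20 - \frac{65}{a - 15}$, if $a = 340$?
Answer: $\frac{99}{5} \approx 19.8$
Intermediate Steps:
$20 - \frac{65}{a - 15} = 20 - \frac{65}{340 - 15} = 20 - \frac{65}{325} = 20 - \frac{1}{5} = \frac{99}{5}$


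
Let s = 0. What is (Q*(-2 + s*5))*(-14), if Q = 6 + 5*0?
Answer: 168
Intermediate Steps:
Q = 6 (Q = 6 + 0 = 6)
(Q*(-2 + s*5))*(-14) = (6*(-2 + 0*5))*(-14) = (6*(-2 + 0))*(-14) = (6*(-2))*(-14) = -12*(-14) = 168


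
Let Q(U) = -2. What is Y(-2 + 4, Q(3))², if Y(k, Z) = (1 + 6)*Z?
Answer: 196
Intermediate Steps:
Y(k, Z) = 7*Z
Y(-2 + 4, Q(3))² = (7*(-2))² = (-14)² = 196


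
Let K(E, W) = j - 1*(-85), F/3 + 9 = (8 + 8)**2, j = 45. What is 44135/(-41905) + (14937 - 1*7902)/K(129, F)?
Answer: 11562565/217906 ≈ 53.062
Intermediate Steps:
F = 741 (F = -27 + 3*(8 + 8)**2 = -27 + 3*16**2 = -27 + 3*256 = -27 + 768 = 741)
K(E, W) = 130 (K(E, W) = 45 - 1*(-85) = 45 + 85 = 130)
44135/(-41905) + (14937 - 1*7902)/K(129, F) = 44135/(-41905) + (14937 - 1*7902)/130 = 44135*(-1/41905) + (14937 - 7902)*(1/130) = -8827/8381 + 7035*(1/130) = -8827/8381 + 1407/26 = 11562565/217906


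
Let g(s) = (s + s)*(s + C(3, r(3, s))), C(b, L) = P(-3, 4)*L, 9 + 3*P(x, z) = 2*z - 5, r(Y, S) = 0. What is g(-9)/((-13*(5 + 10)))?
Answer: -54/65 ≈ -0.83077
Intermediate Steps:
P(x, z) = -14/3 + 2*z/3 (P(x, z) = -3 + (2*z - 5)/3 = -3 + (-5 + 2*z)/3 = -3 + (-5/3 + 2*z/3) = -14/3 + 2*z/3)
C(b, L) = -2*L (C(b, L) = (-14/3 + (⅔)*4)*L = (-14/3 + 8/3)*L = -2*L)
g(s) = 2*s² (g(s) = (s + s)*(s - 2*0) = (2*s)*(s + 0) = (2*s)*s = 2*s²)
g(-9)/((-13*(5 + 10))) = (2*(-9)²)/((-13*(5 + 10))) = (2*81)/((-13*15)) = 162/(-195) = 162*(-1/195) = -54/65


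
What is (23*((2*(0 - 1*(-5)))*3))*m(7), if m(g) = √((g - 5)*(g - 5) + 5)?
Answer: 2070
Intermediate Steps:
m(g) = √(5 + (-5 + g)²) (m(g) = √((-5 + g)*(-5 + g) + 5) = √((-5 + g)² + 5) = √(5 + (-5 + g)²))
(23*((2*(0 - 1*(-5)))*3))*m(7) = (23*((2*(0 - 1*(-5)))*3))*√(5 + (-5 + 7)²) = (23*((2*(0 + 5))*3))*√(5 + 2²) = (23*((2*5)*3))*√(5 + 4) = (23*(10*3))*√9 = (23*30)*3 = 690*3 = 2070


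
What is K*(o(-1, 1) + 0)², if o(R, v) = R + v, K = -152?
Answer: 0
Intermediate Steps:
K*(o(-1, 1) + 0)² = -152*((-1 + 1) + 0)² = -152*(0 + 0)² = -152*0² = -152*0 = 0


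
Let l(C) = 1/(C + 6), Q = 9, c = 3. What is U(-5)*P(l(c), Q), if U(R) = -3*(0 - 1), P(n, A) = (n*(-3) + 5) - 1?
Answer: 11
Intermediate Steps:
l(C) = 1/(6 + C)
P(n, A) = 4 - 3*n (P(n, A) = (-3*n + 5) - 1 = (5 - 3*n) - 1 = 4 - 3*n)
U(R) = 3 (U(R) = -3*(-1) = 3)
U(-5)*P(l(c), Q) = 3*(4 - 3/(6 + 3)) = 3*(4 - 3/9) = 3*(4 - 3*1/9) = 3*(4 - 1/3) = 3*(11/3) = 11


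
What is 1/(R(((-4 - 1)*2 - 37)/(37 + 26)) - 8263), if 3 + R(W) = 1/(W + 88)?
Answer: -5497/45438139 ≈ -0.00012098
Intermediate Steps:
R(W) = -3 + 1/(88 + W) (R(W) = -3 + 1/(W + 88) = -3 + 1/(88 + W))
1/(R(((-4 - 1)*2 - 37)/(37 + 26)) - 8263) = 1/((-263 - 3*((-4 - 1)*2 - 37)/(37 + 26))/(88 + ((-4 - 1)*2 - 37)/(37 + 26)) - 8263) = 1/((-263 - 3*(-5*2 - 37)/63)/(88 + (-5*2 - 37)/63) - 8263) = 1/((-263 - 3*(-10 - 37)/63)/(88 + (-10 - 37)*(1/63)) - 8263) = 1/((-263 - (-141)/63)/(88 - 47*1/63) - 8263) = 1/((-263 - 3*(-47/63))/(88 - 47/63) - 8263) = 1/((-263 + 47/21)/(5497/63) - 8263) = 1/((63/5497)*(-5476/21) - 8263) = 1/(-16428/5497 - 8263) = 1/(-45438139/5497) = -5497/45438139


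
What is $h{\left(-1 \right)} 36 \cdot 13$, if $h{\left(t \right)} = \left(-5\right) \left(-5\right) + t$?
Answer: $11232$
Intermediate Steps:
$h{\left(t \right)} = 25 + t$
$h{\left(-1 \right)} 36 \cdot 13 = \left(25 - 1\right) 36 \cdot 13 = 24 \cdot 36 \cdot 13 = 864 \cdot 13 = 11232$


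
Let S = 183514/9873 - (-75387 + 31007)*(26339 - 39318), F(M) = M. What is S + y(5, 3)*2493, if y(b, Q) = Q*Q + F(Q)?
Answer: -5686631637278/9873 ≈ -5.7598e+8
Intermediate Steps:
y(b, Q) = Q + Q**2 (y(b, Q) = Q*Q + Q = Q**2 + Q = Q + Q**2)
S = -5686926997946/9873 (S = 183514*(1/9873) - (-44380)*(-12979) = 183514/9873 - 1*576008020 = 183514/9873 - 576008020 = -5686926997946/9873 ≈ -5.7601e+8)
S + y(5, 3)*2493 = -5686926997946/9873 + (3*(1 + 3))*2493 = -5686926997946/9873 + (3*4)*2493 = -5686926997946/9873 + 12*2493 = -5686926997946/9873 + 29916 = -5686631637278/9873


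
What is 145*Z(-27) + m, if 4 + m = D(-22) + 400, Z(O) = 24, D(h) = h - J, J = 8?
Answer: 3846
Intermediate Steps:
D(h) = -8 + h (D(h) = h - 1*8 = h - 8 = -8 + h)
m = 366 (m = -4 + ((-8 - 22) + 400) = -4 + (-30 + 400) = -4 + 370 = 366)
145*Z(-27) + m = 145*24 + 366 = 3480 + 366 = 3846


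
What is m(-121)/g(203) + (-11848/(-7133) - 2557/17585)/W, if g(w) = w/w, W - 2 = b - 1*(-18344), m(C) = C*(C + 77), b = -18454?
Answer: 2671231270243/501735220 ≈ 5324.0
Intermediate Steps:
m(C) = C*(77 + C)
W = -108 (W = 2 + (-18454 - 1*(-18344)) = 2 + (-18454 + 18344) = 2 - 110 = -108)
g(w) = 1
m(-121)/g(203) + (-11848/(-7133) - 2557/17585)/W = -121*(77 - 121)/1 + (-11848/(-7133) - 2557/17585)/(-108) = -121*(-44)*1 + (-11848*(-1/7133) - 2557*1/17585)*(-1/108) = 5324*1 + (11848/7133 - 2557/17585)*(-1/108) = 5324 + (190107999/125433805)*(-1/108) = 5324 - 7041037/501735220 = 2671231270243/501735220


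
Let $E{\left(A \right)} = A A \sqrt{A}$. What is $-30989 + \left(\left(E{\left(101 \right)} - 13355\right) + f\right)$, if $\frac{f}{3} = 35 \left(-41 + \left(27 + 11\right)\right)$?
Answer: $-44659 + 10201 \sqrt{101} \approx 57860.0$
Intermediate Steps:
$E{\left(A \right)} = A^{\frac{5}{2}}$ ($E{\left(A \right)} = A^{2} \sqrt{A} = A^{\frac{5}{2}}$)
$f = -315$ ($f = 3 \cdot 35 \left(-41 + \left(27 + 11\right)\right) = 3 \cdot 35 \left(-41 + 38\right) = 3 \cdot 35 \left(-3\right) = 3 \left(-105\right) = -315$)
$-30989 + \left(\left(E{\left(101 \right)} - 13355\right) + f\right) = -30989 - \left(13670 - 10201 \sqrt{101}\right) = -44659 + 10201 \sqrt{101}$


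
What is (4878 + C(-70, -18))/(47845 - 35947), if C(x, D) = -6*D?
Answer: 277/661 ≈ 0.41906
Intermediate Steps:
(4878 + C(-70, -18))/(47845 - 35947) = (4878 - 6*(-18))/(47845 - 35947) = (4878 + 108)/11898 = 4986*(1/11898) = 277/661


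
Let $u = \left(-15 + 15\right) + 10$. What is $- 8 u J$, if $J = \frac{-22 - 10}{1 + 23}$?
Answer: $\frac{320}{3} \approx 106.67$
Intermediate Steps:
$u = 10$ ($u = 0 + 10 = 10$)
$J = - \frac{4}{3}$ ($J = - \frac{32}{24} = \left(-32\right) \frac{1}{24} = - \frac{4}{3} \approx -1.3333$)
$- 8 u J = \left(-8\right) 10 \left(- \frac{4}{3}\right) = \left(-80\right) \left(- \frac{4}{3}\right) = \frac{320}{3}$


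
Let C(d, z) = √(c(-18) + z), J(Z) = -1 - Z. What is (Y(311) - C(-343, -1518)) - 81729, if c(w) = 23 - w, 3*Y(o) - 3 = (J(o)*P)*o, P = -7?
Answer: 144680 - I*√1477 ≈ 1.4468e+5 - 38.432*I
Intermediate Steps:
Y(o) = 1 + o*(7 + 7*o)/3 (Y(o) = 1 + (((-1 - o)*(-7))*o)/3 = 1 + ((7 + 7*o)*o)/3 = 1 + (o*(7 + 7*o))/3 = 1 + o*(7 + 7*o)/3)
C(d, z) = √(41 + z) (C(d, z) = √((23 - 1*(-18)) + z) = √((23 + 18) + z) = √(41 + z))
(Y(311) - C(-343, -1518)) - 81729 = ((1 + (7/3)*311*(1 + 311)) - √(41 - 1518)) - 81729 = ((1 + (7/3)*311*312) - √(-1477)) - 81729 = ((1 + 226408) - I*√1477) - 81729 = (226409 - I*√1477) - 81729 = 144680 - I*√1477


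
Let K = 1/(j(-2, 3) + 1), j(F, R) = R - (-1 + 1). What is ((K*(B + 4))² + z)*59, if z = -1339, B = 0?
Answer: -78942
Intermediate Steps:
j(F, R) = R (j(F, R) = R - 1*0 = R + 0 = R)
K = ¼ (K = 1/(3 + 1) = 1/4 = ¼ ≈ 0.25000)
((K*(B + 4))² + z)*59 = (((0 + 4)/4)² - 1339)*59 = (((¼)*4)² - 1339)*59 = (1² - 1339)*59 = (1 - 1339)*59 = -1338*59 = -78942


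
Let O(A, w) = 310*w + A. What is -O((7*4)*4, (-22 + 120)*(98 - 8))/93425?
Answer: -2734312/93425 ≈ -29.267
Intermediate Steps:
O(A, w) = A + 310*w
-O((7*4)*4, (-22 + 120)*(98 - 8))/93425 = -((7*4)*4 + 310*((-22 + 120)*(98 - 8)))/93425 = -(28*4 + 310*(98*90))/93425 = -(112 + 310*8820)/93425 = -(112 + 2734200)/93425 = -2734312/93425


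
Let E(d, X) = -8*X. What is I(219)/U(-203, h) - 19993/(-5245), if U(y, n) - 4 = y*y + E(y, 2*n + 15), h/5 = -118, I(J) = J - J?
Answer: 19993/5245 ≈ 3.8118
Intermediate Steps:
I(J) = 0
h = -590 (h = 5*(-118) = -590)
U(y, n) = -116 + y**2 - 16*n (U(y, n) = 4 + (y*y - 8*(2*n + 15)) = 4 + (y**2 - 8*(15 + 2*n)) = 4 + (y**2 + (-120 - 16*n)) = 4 + (-120 + y**2 - 16*n) = -116 + y**2 - 16*n)
I(219)/U(-203, h) - 19993/(-5245) = 0/(-116 + (-203)**2 - 16*(-590)) - 19993/(-5245) = 0/(-116 + 41209 + 9440) - 19993*(-1/5245) = 0/50533 + 19993/5245 = 0*(1/50533) + 19993/5245 = 0 + 19993/5245 = 19993/5245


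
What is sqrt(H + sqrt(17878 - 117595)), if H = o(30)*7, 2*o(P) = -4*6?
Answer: sqrt(-84 + I*sqrt(99717)) ≈ 11.017 + 14.331*I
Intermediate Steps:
o(P) = -12 (o(P) = (-4*6)/2 = (1/2)*(-24) = -12)
H = -84 (H = -12*7 = -84)
sqrt(H + sqrt(17878 - 117595)) = sqrt(-84 + sqrt(17878 - 117595)) = sqrt(-84 + sqrt(-99717)) = sqrt(-84 + I*sqrt(99717))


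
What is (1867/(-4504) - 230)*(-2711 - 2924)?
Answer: 5847929745/4504 ≈ 1.2984e+6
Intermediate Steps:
(1867/(-4504) - 230)*(-2711 - 2924) = (1867*(-1/4504) - 230)*(-5635) = (-1867/4504 - 230)*(-5635) = -1037787/4504*(-5635) = 5847929745/4504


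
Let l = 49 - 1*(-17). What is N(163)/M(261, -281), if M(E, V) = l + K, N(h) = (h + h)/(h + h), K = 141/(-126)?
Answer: 42/2725 ≈ 0.015413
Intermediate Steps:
K = -47/42 (K = 141*(-1/126) = -47/42 ≈ -1.1190)
l = 66 (l = 49 + 17 = 66)
N(h) = 1 (N(h) = (2*h)/((2*h)) = (2*h)*(1/(2*h)) = 1)
M(E, V) = 2725/42 (M(E, V) = 66 - 47/42 = 2725/42)
N(163)/M(261, -281) = 1/(2725/42) = 1*(42/2725) = 42/2725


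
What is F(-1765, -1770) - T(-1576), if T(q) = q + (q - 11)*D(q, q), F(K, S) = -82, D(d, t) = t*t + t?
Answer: 3939252894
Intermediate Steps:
D(d, t) = t + t² (D(d, t) = t² + t = t + t²)
T(q) = q + q*(1 + q)*(-11 + q) (T(q) = q + (q - 11)*(q*(1 + q)) = q + (-11 + q)*(q*(1 + q)) = q + q*(1 + q)*(-11 + q))
F(-1765, -1770) - T(-1576) = -82 - (-1576)*(-10 + (-1576)² - 10*(-1576)) = -82 - (-1576)*(-10 + 2483776 + 15760) = -82 - (-1576)*2499526 = -82 - 1*(-3939252976) = -82 + 3939252976 = 3939252894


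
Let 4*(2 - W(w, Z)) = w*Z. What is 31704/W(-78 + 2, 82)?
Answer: 1321/65 ≈ 20.323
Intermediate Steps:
W(w, Z) = 2 - Z*w/4 (W(w, Z) = 2 - w*Z/4 = 2 - Z*w/4)
31704/W(-78 + 2, 82) = 31704/(2 - ¼*82*(-78 + 2)) = 31704/(2 - ¼*82*(-76)) = 31704/(2 + 1558) = 31704/1560 = 31704*(1/1560) = 1321/65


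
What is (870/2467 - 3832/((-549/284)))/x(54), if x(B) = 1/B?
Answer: 16111704756/150487 ≈ 1.0706e+5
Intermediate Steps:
(870/2467 - 3832/((-549/284)))/x(54) = (870/2467 - 3832/((-549/284)))/(1/54) = (870*(1/2467) - 3832/((-549*1/284)))/(1/54) = (870/2467 - 3832/(-549/284))*54 = (870/2467 - 3832*(-284/549))*54 = (870/2467 + 1088288/549)*54 = (2685284126/1354383)*54 = 16111704756/150487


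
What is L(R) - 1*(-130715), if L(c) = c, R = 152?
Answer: 130867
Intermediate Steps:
L(R) - 1*(-130715) = 152 - 1*(-130715) = 152 + 130715 = 130867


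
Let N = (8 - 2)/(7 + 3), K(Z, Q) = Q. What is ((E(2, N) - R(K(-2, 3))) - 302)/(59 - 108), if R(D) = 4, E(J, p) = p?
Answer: 1527/245 ≈ 6.2327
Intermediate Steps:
N = ⅗ (N = 6/10 = 6*(⅒) = ⅗ ≈ 0.60000)
((E(2, N) - R(K(-2, 3))) - 302)/(59 - 108) = ((⅗ - 1*4) - 302)/(59 - 108) = ((⅗ - 4) - 302)/(-49) = (-17/5 - 302)*(-1/49) = -1527/5*(-1/49) = 1527/245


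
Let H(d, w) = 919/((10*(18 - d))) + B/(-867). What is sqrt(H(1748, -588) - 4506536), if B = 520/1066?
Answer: I*sqrt(58971628612073199747)/3617430 ≈ 2122.9*I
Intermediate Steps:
B = 20/41 (B = 520*(1/1066) = 20/41 ≈ 0.48780)
H(d, w) = -20/35547 + 919/(180 - 10*d) (H(d, w) = 919/((10*(18 - d))) + (20/41)/(-867) = 919/(180 - 10*d) + (20/41)*(-1/867) = 919/(180 - 10*d) - 20/35547 = -20/35547 + 919/(180 - 10*d))
sqrt(H(1748, -588) - 4506536) = sqrt((-32664093 - 200*1748)/(355470*(-18 + 1748)) - 4506536) = sqrt((1/355470)*(-32664093 - 349600)/1730 - 4506536) = sqrt((1/355470)*(1/1730)*(-33013693) - 4506536) = sqrt(-33013693/614963100 - 4506536) = sqrt(-2771353381835293/614963100) = I*sqrt(58971628612073199747)/3617430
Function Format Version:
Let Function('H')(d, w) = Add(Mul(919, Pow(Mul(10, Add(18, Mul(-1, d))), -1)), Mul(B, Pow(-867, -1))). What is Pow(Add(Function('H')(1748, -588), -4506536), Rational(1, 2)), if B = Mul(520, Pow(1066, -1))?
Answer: Mul(Rational(1, 3617430), I, Pow(58971628612073199747, Rational(1, 2))) ≈ Mul(2122.9, I)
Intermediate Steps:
B = Rational(20, 41) (B = Mul(520, Rational(1, 1066)) = Rational(20, 41) ≈ 0.48780)
Function('H')(d, w) = Add(Rational(-20, 35547), Mul(919, Pow(Add(180, Mul(-10, d)), -1))) (Function('H')(d, w) = Add(Mul(919, Pow(Mul(10, Add(18, Mul(-1, d))), -1)), Mul(Rational(20, 41), Pow(-867, -1))) = Add(Mul(919, Pow(Add(180, Mul(-10, d)), -1)), Mul(Rational(20, 41), Rational(-1, 867))) = Add(Mul(919, Pow(Add(180, Mul(-10, d)), -1)), Rational(-20, 35547)) = Add(Rational(-20, 35547), Mul(919, Pow(Add(180, Mul(-10, d)), -1))))
Pow(Add(Function('H')(1748, -588), -4506536), Rational(1, 2)) = Pow(Add(Mul(Rational(1, 355470), Pow(Add(-18, 1748), -1), Add(-32664093, Mul(-200, 1748))), -4506536), Rational(1, 2)) = Pow(Add(Mul(Rational(1, 355470), Pow(1730, -1), Add(-32664093, -349600)), -4506536), Rational(1, 2)) = Pow(Add(Mul(Rational(1, 355470), Rational(1, 1730), -33013693), -4506536), Rational(1, 2)) = Pow(Add(Rational(-33013693, 614963100), -4506536), Rational(1, 2)) = Pow(Rational(-2771353381835293, 614963100), Rational(1, 2)) = Mul(Rational(1, 3617430), I, Pow(58971628612073199747, Rational(1, 2)))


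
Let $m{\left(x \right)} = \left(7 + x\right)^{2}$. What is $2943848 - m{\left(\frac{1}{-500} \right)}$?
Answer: $\frac{735949756999}{250000} \approx 2.9438 \cdot 10^{6}$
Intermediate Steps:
$2943848 - m{\left(\frac{1}{-500} \right)} = 2943848 - \left(7 + \frac{1}{-500}\right)^{2} = 2943848 - \left(7 - \frac{1}{500}\right)^{2} = 2943848 - \left(\frac{3499}{500}\right)^{2} = 2943848 - \frac{12243001}{250000} = \frac{735949756999}{250000}$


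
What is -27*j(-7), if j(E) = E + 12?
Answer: -135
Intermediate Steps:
j(E) = 12 + E
-27*j(-7) = -27*(12 - 7) = -27*5 = -135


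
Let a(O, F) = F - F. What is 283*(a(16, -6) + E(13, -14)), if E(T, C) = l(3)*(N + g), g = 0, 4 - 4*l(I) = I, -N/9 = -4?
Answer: 2547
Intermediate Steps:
N = 36 (N = -9*(-4) = 36)
l(I) = 1 - I/4
a(O, F) = 0
E(T, C) = 9 (E(T, C) = (1 - 1/4*3)*(36 + 0) = (1 - 3/4)*36 = (1/4)*36 = 9)
283*(a(16, -6) + E(13, -14)) = 283*(0 + 9) = 283*9 = 2547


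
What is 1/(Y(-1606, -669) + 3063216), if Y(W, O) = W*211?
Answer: 1/2724350 ≈ 3.6706e-7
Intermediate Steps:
Y(W, O) = 211*W
1/(Y(-1606, -669) + 3063216) = 1/(211*(-1606) + 3063216) = 1/(-338866 + 3063216) = 1/2724350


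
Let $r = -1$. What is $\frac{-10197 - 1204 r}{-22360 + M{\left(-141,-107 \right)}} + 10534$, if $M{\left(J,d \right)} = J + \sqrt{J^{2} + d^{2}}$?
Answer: $\frac{5333183861807}{506263671} + \frac{8993 \sqrt{31330}}{506263671} \approx 10534.0$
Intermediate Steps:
$\frac{-10197 - 1204 r}{-22360 + M{\left(-141,-107 \right)}} + 10534 = \frac{-10197 - -1204}{-22360 - \left(141 - \sqrt{\left(-141\right)^{2} + \left(-107\right)^{2}}\right)} + 10534 = \frac{-10197 + 1204}{-22360 - \left(141 - \sqrt{19881 + 11449}\right)} + 10534 = - \frac{8993}{-22360 - \left(141 - \sqrt{31330}\right)} + 10534 = - \frac{8993}{-22501 + \sqrt{31330}} + 10534 = 10534 - \frac{8993}{-22501 + \sqrt{31330}}$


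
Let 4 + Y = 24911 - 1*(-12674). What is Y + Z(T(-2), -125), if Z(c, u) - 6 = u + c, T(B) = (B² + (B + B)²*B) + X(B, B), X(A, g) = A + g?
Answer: 37430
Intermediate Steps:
Y = 37581 (Y = -4 + (24911 - 1*(-12674)) = -4 + (24911 + 12674) = -4 + 37585 = 37581)
T(B) = B² + 2*B + 4*B³ (T(B) = (B² + (B + B)²*B) + (B + B) = (B² + (2*B)²*B) + 2*B = (B² + (4*B²)*B) + 2*B = (B² + 4*B³) + 2*B = B² + 2*B + 4*B³)
Z(c, u) = 6 + c + u (Z(c, u) = 6 + (u + c) = 6 + (c + u) = 6 + c + u)
Y + Z(T(-2), -125) = 37581 + (6 - 2*(2 - 2 + 4*(-2)²) - 125) = 37581 + (6 - 2*(2 - 2 + 4*4) - 125) = 37581 + (6 - 2*(2 - 2 + 16) - 125) = 37581 + (6 - 2*16 - 125) = 37581 + (6 - 32 - 125) = 37581 - 151 = 37430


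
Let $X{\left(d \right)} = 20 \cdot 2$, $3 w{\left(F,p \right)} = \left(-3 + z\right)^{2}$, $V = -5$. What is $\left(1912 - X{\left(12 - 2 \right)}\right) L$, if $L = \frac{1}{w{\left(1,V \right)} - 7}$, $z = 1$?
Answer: $- \frac{5616}{17} \approx -330.35$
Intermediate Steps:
$w{\left(F,p \right)} = \frac{4}{3}$ ($w{\left(F,p \right)} = \frac{\left(-3 + 1\right)^{2}}{3} = \frac{\left(-2\right)^{2}}{3} = \frac{1}{3} \cdot 4 = \frac{4}{3}$)
$X{\left(d \right)} = 40$
$L = - \frac{3}{17}$ ($L = \frac{1}{\frac{4}{3} - 7} = \frac{1}{- \frac{17}{3}} = - \frac{3}{17} \approx -0.17647$)
$\left(1912 - X{\left(12 - 2 \right)}\right) L = \left(1912 - 40\right) \left(- \frac{3}{17}\right) = 1872 \left(- \frac{3}{17}\right) = - \frac{5616}{17}$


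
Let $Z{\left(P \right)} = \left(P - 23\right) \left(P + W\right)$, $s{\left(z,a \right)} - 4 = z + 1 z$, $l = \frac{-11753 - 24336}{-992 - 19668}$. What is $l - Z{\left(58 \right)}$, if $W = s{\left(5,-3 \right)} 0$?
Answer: $- \frac{41903711}{20660} \approx -2028.3$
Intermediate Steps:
$l = \frac{36089}{20660}$ ($l = - \frac{36089}{-20660} = \left(-36089\right) \left(- \frac{1}{20660}\right) = \frac{36089}{20660} \approx 1.7468$)
$s{\left(z,a \right)} = 4 + 2 z$ ($s{\left(z,a \right)} = 4 + \left(z + 1 z\right) = 4 + \left(z + z\right) = 4 + 2 z$)
$W = 0$ ($W = \left(4 + 2 \cdot 5\right) 0 = \left(4 + 10\right) 0 = 14 \cdot 0 = 0$)
$Z{\left(P \right)} = P \left(-23 + P\right)$ ($Z{\left(P \right)} = \left(P - 23\right) \left(P + 0\right) = \left(-23 + P\right) P = P \left(-23 + P\right)$)
$l - Z{\left(58 \right)} = \frac{36089}{20660} - 58 \left(-23 + 58\right) = \frac{36089}{20660} - 58 \cdot 35 = \frac{36089}{20660} - 2030 = - \frac{41903711}{20660}$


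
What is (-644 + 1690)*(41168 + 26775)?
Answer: 71068378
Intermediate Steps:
(-644 + 1690)*(41168 + 26775) = 1046*67943 = 71068378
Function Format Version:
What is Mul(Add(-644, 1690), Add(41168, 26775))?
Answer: 71068378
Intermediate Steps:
Mul(Add(-644, 1690), Add(41168, 26775)) = Mul(1046, 67943) = 71068378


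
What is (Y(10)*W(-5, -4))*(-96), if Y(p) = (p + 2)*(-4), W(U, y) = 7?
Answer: 32256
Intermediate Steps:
Y(p) = -8 - 4*p (Y(p) = (2 + p)*(-4) = -8 - 4*p)
(Y(10)*W(-5, -4))*(-96) = ((-8 - 4*10)*7)*(-96) = ((-8 - 40)*7)*(-96) = -48*7*(-96) = -336*(-96) = 32256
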